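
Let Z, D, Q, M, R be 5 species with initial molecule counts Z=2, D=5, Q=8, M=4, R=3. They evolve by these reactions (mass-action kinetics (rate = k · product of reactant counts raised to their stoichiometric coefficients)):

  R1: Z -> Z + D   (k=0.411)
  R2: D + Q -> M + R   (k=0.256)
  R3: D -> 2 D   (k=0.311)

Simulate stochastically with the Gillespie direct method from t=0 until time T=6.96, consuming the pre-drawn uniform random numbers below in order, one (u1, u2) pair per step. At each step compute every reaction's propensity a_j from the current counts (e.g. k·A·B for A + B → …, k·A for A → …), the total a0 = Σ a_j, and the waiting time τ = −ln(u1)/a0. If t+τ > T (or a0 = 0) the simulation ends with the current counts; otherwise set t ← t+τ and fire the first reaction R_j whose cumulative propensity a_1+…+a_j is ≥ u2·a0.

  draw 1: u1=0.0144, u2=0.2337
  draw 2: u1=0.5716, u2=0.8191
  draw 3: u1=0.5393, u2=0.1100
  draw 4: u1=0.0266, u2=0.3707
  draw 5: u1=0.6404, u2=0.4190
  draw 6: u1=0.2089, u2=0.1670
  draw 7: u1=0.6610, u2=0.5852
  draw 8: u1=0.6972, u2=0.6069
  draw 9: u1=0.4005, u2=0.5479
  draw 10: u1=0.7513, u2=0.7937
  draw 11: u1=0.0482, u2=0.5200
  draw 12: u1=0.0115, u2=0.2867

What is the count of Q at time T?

t=0.000: Z=2 D=5 Q=8 M=4 R=3
Draw 1: a1=0.822, a2=10.240, a3=1.555, a0=12.617; τ=−ln(0.0144)/12.617=0.336 → t=0.336; u2·a0=0.2337·12.617=2.949; a1=0.822 < 2.949 ≤ a1+a2=11.062 → R2 fires; Z=2 D=4 Q=7 M=5 R=4
Draw 2: a1=0.822, a2=7.168, a3=1.244, a0=9.234; τ=−ln(0.5716)/9.234=0.061 → t=0.397; u2·a0=0.8191·9.234=7.564; a1=0.822 < 7.564 ≤ a1+a2=7.990 → R2 fires; Z=2 D=3 Q=6 M=6 R=5
Draw 3: a1=0.822, a2=4.608, a3=0.933, a0=6.363; τ=−ln(0.5393)/6.363=0.097 → t=0.494; u2·a0=0.1100·6.363=0.700 ≤ a1=0.822 → R1 fires; Z=2 D=4 Q=6 M=6 R=5
Draw 4: a1=0.822, a2=6.144, a3=1.244, a0=8.210; τ=−ln(0.0266)/8.210=0.442 → t=0.935; u2·a0=0.3707·8.210=3.043; a1=0.822 < 3.043 ≤ a1+a2=6.966 → R2 fires; Z=2 D=3 Q=5 M=7 R=6
Draw 5: a1=0.822, a2=3.840, a3=0.933, a0=5.595; τ=−ln(0.6404)/5.595=0.080 → t=1.015; u2·a0=0.4190·5.595=2.344; a1=0.822 < 2.344 ≤ a1+a2=4.662 → R2 fires; Z=2 D=2 Q=4 M=8 R=7
Draw 6: a1=0.822, a2=2.048, a3=0.622, a0=3.492; τ=−ln(0.2089)/3.492=0.448 → t=1.464; u2·a0=0.1670·3.492=0.583 ≤ a1=0.822 → R1 fires; Z=2 D=3 Q=4 M=8 R=7
Draw 7: a1=0.822, a2=3.072, a3=0.933, a0=4.827; τ=−ln(0.6610)/4.827=0.086 → t=1.549; u2·a0=0.5852·4.827=2.825; a1=0.822 < 2.825 ≤ a1+a2=3.894 → R2 fires; Z=2 D=2 Q=3 M=9 R=8
Draw 8: a1=0.822, a2=1.536, a3=0.622, a0=2.980; τ=−ln(0.6972)/2.980=0.121 → t=1.670; u2·a0=0.6069·2.980=1.809; a1=0.822 < 1.809 ≤ a1+a2=2.358 → R2 fires; Z=2 D=1 Q=2 M=10 R=9
Draw 9: a1=0.822, a2=0.512, a3=0.311, a0=1.645; τ=−ln(0.4005)/1.645=0.556 → t=2.227; u2·a0=0.5479·1.645=0.901; a1=0.822 < 0.901 ≤ a1+a2=1.334 → R2 fires; Z=2 D=0 Q=1 M=11 R=10
Draw 10: a1=0.822, a2=0.000, a3=0.000, a0=0.822; τ=−ln(0.7513)/0.822=0.348 → t=2.574; u2·a0=0.7937·0.822=0.652 ≤ a1=0.822 → R1 fires; Z=2 D=1 Q=1 M=11 R=10
Draw 11: a1=0.822, a2=0.256, a3=0.311, a0=1.389; τ=−ln(0.0482)/1.389=2.183 → t=4.758; u2·a0=0.5200·1.389=0.722 ≤ a1=0.822 → R1 fires; Z=2 D=2 Q=1 M=11 R=10
Draw 12: a1=0.822, a2=0.512, a3=0.622, a0=1.956; τ=−ln(0.0115)/1.956=2.283 → t=7.041 > T=6.96: stop.
Read off Q at T=6.96: 1

Q at T = 1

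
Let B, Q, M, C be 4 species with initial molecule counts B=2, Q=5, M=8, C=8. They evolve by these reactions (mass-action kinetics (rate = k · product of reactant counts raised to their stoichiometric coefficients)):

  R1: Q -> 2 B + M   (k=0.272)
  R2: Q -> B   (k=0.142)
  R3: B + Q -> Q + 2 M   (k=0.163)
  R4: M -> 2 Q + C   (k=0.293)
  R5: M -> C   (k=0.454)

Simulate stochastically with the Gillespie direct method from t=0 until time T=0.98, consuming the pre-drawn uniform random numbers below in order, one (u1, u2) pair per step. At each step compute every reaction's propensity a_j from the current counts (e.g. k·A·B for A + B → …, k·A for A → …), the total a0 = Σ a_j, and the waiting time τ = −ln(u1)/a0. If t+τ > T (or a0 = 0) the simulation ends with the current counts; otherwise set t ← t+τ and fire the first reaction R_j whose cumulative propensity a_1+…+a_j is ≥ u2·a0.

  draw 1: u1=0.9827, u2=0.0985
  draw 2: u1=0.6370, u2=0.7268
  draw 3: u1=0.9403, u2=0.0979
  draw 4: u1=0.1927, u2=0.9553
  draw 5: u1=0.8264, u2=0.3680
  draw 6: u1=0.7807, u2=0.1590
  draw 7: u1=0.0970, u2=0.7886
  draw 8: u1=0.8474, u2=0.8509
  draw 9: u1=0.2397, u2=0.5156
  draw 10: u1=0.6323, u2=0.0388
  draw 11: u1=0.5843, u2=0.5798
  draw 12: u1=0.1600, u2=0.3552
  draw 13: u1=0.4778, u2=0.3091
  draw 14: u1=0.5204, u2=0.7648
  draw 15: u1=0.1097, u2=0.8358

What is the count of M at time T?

t=0.000: B=2 Q=5 M=8 C=8
Draw 1: a1=1.360, a2=0.710, a3=1.630, a4=2.344, a5=3.632, a0=9.676; τ=−ln(0.9827)/9.676=0.002 → t=0.002; u2·a0=0.0985·9.676=0.953 ≤ a1=1.360 → R1 fires; B=4 Q=4 M=9 C=8
Draw 2: a1=1.088, a2=0.568, a3=2.608, a4=2.637, a5=4.086, a0=10.987; τ=−ln(0.6370)/10.987=0.041 → t=0.043; u2·a0=0.7268·10.987=7.985; a1+…+a4=6.901 < 7.985 ≤ a1+…+a5=10.987 → R5 fires; B=4 Q=4 M=8 C=9
Draw 3: a1=1.088, a2=0.568, a3=2.608, a4=2.344, a5=3.632, a0=10.240; τ=−ln(0.9403)/10.240=0.006 → t=0.049; u2·a0=0.0979·10.240=1.002 ≤ a1=1.088 → R1 fires; B=6 Q=3 M=9 C=9
Draw 4: a1=0.816, a2=0.426, a3=2.934, a4=2.637, a5=4.086, a0=10.899; τ=−ln(0.1927)/10.899=0.151 → t=0.200; u2·a0=0.9553·10.899=10.412; a1+…+a4=6.813 < 10.412 ≤ a1+…+a5=10.899 → R5 fires; B=6 Q=3 M=8 C=10
Draw 5: a1=0.816, a2=0.426, a3=2.934, a4=2.344, a5=3.632, a0=10.152; τ=−ln(0.8264)/10.152=0.019 → t=0.219; u2·a0=0.3680·10.152=3.736; a1+a2=1.242 < 3.736 ≤ a1+…+a3=4.176 → R3 fires; B=5 Q=3 M=10 C=10
Draw 6: a1=0.816, a2=0.426, a3=2.445, a4=2.930, a5=4.540, a0=11.157; τ=−ln(0.7807)/11.157=0.022 → t=0.241; u2·a0=0.1590·11.157=1.774; a1+a2=1.242 < 1.774 ≤ a1+…+a3=3.687 → R3 fires; B=4 Q=3 M=12 C=10
Draw 7: a1=0.816, a2=0.426, a3=1.956, a4=3.516, a5=5.448, a0=12.162; τ=−ln(0.0970)/12.162=0.192 → t=0.433; u2·a0=0.7886·12.162=9.591; a1+…+a4=6.714 < 9.591 ≤ a1+…+a5=12.162 → R5 fires; B=4 Q=3 M=11 C=11
Draw 8: a1=0.816, a2=0.426, a3=1.956, a4=3.223, a5=4.994, a0=11.415; τ=−ln(0.8474)/11.415=0.015 → t=0.447; u2·a0=0.8509·11.415=9.713; a1+…+a4=6.421 < 9.713 ≤ a1+…+a5=11.415 → R5 fires; B=4 Q=3 M=10 C=12
Draw 9: a1=0.816, a2=0.426, a3=1.956, a4=2.930, a5=4.540, a0=10.668; τ=−ln(0.2397)/10.668=0.134 → t=0.581; u2·a0=0.5156·10.668=5.500; a1+…+a3=3.198 < 5.500 ≤ a1+…+a4=6.128 → R4 fires; B=4 Q=5 M=9 C=13
Draw 10: a1=1.360, a2=0.710, a3=3.260, a4=2.637, a5=4.086, a0=12.053; τ=−ln(0.6323)/12.053=0.038 → t=0.619; u2·a0=0.0388·12.053=0.468 ≤ a1=1.360 → R1 fires; B=6 Q=4 M=10 C=13
Draw 11: a1=1.088, a2=0.568, a3=3.912, a4=2.930, a5=4.540, a0=13.038; τ=−ln(0.5843)/13.038=0.041 → t=0.660; u2·a0=0.5798·13.038=7.559; a1+…+a3=5.568 < 7.559 ≤ a1+…+a4=8.498 → R4 fires; B=6 Q=6 M=9 C=14
Draw 12: a1=1.632, a2=0.852, a3=5.868, a4=2.637, a5=4.086, a0=15.075; τ=−ln(0.1600)/15.075=0.122 → t=0.782; u2·a0=0.3552·15.075=5.355; a1+a2=2.484 < 5.355 ≤ a1+…+a3=8.352 → R3 fires; B=5 Q=6 M=11 C=14
Draw 13: a1=1.632, a2=0.852, a3=4.890, a4=3.223, a5=4.994, a0=15.591; τ=−ln(0.4778)/15.591=0.047 → t=0.829; u2·a0=0.3091·15.591=4.819; a1+a2=2.484 < 4.819 ≤ a1+…+a3=7.374 → R3 fires; B=4 Q=6 M=13 C=14
Draw 14: a1=1.632, a2=0.852, a3=3.912, a4=3.809, a5=5.902, a0=16.107; τ=−ln(0.5204)/16.107=0.041 → t=0.870; u2·a0=0.7648·16.107=12.319; a1+…+a4=10.205 < 12.319 ≤ a1+…+a5=16.107 → R5 fires; B=4 Q=6 M=12 C=15
Draw 15: a1=1.632, a2=0.852, a3=3.912, a4=3.516, a5=5.448, a0=15.360; τ=−ln(0.1097)/15.360=0.144 → t=1.014 > T=0.98: stop.
Read off M at T=0.98: 12

M at T = 12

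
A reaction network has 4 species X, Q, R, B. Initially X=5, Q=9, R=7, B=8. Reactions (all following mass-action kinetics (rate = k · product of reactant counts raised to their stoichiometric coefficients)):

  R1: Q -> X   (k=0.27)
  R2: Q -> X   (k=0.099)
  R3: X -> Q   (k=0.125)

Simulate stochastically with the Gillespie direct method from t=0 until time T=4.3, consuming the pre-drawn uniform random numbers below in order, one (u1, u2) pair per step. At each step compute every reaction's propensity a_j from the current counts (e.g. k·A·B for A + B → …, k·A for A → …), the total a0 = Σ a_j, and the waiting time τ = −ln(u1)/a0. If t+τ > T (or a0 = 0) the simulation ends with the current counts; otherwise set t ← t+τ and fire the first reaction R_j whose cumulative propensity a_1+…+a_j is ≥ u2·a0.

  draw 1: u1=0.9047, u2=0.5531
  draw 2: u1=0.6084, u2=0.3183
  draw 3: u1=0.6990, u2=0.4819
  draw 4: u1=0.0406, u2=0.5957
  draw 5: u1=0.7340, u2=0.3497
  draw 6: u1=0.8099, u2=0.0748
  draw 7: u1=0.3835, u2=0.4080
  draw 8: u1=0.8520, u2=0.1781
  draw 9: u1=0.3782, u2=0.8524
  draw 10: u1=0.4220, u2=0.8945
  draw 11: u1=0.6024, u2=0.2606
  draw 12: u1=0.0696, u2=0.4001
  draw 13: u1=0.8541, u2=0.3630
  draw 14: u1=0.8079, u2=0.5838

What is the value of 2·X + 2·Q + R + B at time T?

Check how each reaction changes W = 2·X + 2·Q + R + B (weight of products minus weight of reactants):
R1: Q -> X: (2·1) − (2·1) = 2 − 2 = 0
R2: Q -> X: (2·1) − (2·1) = 2 − 2 = 0
R3: X -> Q: (2·1) − (2·1) = 2 − 2 = 0
Every reaction leaves W unchanged, so W is conserved and no simulation is needed: W(T) = W(0) = 2·5 + 2·9 + 7 + 8 = 43

Value at T = 43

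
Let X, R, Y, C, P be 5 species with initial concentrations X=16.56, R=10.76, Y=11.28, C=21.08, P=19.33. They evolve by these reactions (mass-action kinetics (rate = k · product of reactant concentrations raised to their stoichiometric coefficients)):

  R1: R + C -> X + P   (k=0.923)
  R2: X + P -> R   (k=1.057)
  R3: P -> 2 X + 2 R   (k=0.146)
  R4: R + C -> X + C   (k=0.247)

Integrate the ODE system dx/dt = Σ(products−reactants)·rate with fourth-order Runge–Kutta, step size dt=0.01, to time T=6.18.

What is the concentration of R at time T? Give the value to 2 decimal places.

RK4 with dt=0.01: 618 steps to T=6.18. Trajectory (selected grid times):
t=0.00: X=16.56 R=10.76 Y=11.28 C=21.08 P=19.33
t=0.69: X=4.62 R=24.57 Y=11.28 C=0.00 P=0.35
t=1.37: X=4.32 R=24.91 Y=11.28 C=0.00 P=0.01
t=2.06: X=4.31 R=24.93 Y=11.28 C=0.00 P=0.00
t=2.75: X=4.31 R=24.93 Y=11.28 C=0.00 P=0.00
t=3.43: X=4.31 R=24.93 Y=11.28 C=0.00 P=0.00
t=4.12: X=4.31 R=24.93 Y=11.28 C=0.00 P=0.00
t=4.81: X=4.31 R=24.93 Y=11.28 C=0.00 P=0.00
t=5.49: X=4.31 R=24.93 Y=11.28 C=0.00 P=0.00
t=6.18: X=4.31 R=24.93 Y=11.28 C=0.00 P=0.00
Read off R at T=6.18: 24.93

R at T = 24.93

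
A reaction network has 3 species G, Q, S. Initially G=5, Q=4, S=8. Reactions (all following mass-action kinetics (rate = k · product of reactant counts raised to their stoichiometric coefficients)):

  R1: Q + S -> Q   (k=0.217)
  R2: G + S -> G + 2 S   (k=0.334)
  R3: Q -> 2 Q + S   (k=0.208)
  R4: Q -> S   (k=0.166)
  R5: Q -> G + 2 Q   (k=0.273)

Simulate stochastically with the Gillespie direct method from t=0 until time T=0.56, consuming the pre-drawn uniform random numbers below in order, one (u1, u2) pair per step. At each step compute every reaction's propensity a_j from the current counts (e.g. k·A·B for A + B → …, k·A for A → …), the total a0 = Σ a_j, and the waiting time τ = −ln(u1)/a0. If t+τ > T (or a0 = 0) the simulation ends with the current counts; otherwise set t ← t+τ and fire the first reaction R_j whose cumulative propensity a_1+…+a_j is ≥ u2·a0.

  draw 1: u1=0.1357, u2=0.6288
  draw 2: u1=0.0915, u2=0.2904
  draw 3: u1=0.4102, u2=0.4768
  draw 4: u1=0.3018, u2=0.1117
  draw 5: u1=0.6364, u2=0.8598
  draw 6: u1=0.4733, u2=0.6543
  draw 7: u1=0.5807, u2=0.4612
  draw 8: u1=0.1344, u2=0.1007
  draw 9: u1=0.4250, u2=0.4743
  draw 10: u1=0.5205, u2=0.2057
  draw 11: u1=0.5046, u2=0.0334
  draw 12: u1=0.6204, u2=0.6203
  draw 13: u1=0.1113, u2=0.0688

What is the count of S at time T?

S at T = 10

t=0.000: G=5 Q=4 S=8
Draw 1: a1=6.944, a2=13.360, a3=0.832, a4=0.664, a5=1.092, a0=22.892; τ=−ln(0.1357)/22.892=0.087 → t=0.087; u2·a0=0.6288·22.892=14.394; a1=6.944 < 14.394 ≤ a1+a2=20.304 → R2 fires; G=5 Q=4 S=9
Draw 2: a1=7.812, a2=15.030, a3=0.832, a4=0.664, a5=1.092, a0=25.430; τ=−ln(0.0915)/25.430=0.094 → t=0.181; u2·a0=0.2904·25.430=7.385 ≤ a1=7.812 → R1 fires; G=5 Q=4 S=8
Draw 3: a1=6.944, a2=13.360, a3=0.832, a4=0.664, a5=1.092, a0=22.892; τ=−ln(0.4102)/22.892=0.039 → t=0.220; u2·a0=0.4768·22.892=10.915; a1=6.944 < 10.915 ≤ a1+a2=20.304 → R2 fires; G=5 Q=4 S=9
Draw 4: a1=7.812, a2=15.030, a3=0.832, a4=0.664, a5=1.092, a0=25.430; τ=−ln(0.3018)/25.430=0.047 → t=0.267; u2·a0=0.1117·25.430=2.841 ≤ a1=7.812 → R1 fires; G=5 Q=4 S=8
Draw 5: a1=6.944, a2=13.360, a3=0.832, a4=0.664, a5=1.092, a0=22.892; τ=−ln(0.6364)/22.892=0.020 → t=0.287; u2·a0=0.8598·22.892=19.683; a1=6.944 < 19.683 ≤ a1+a2=20.304 → R2 fires; G=5 Q=4 S=9
Draw 6: a1=7.812, a2=15.030, a3=0.832, a4=0.664, a5=1.092, a0=25.430; τ=−ln(0.4733)/25.430=0.029 → t=0.316; u2·a0=0.6543·25.430=16.639; a1=7.812 < 16.639 ≤ a1+a2=22.842 → R2 fires; G=5 Q=4 S=10
Draw 7: a1=8.680, a2=16.700, a3=0.832, a4=0.664, a5=1.092, a0=27.968; τ=−ln(0.5807)/27.968=0.019 → t=0.336; u2·a0=0.4612·27.968=12.899; a1=8.680 < 12.899 ≤ a1+a2=25.380 → R2 fires; G=5 Q=4 S=11
Draw 8: a1=9.548, a2=18.370, a3=0.832, a4=0.664, a5=1.092, a0=30.506; τ=−ln(0.1344)/30.506=0.066 → t=0.402; u2·a0=0.1007·30.506=3.072 ≤ a1=9.548 → R1 fires; G=5 Q=4 S=10
Draw 9: a1=8.680, a2=16.700, a3=0.832, a4=0.664, a5=1.092, a0=27.968; τ=−ln(0.4250)/27.968=0.031 → t=0.432; u2·a0=0.4743·27.968=13.265; a1=8.680 < 13.265 ≤ a1+a2=25.380 → R2 fires; G=5 Q=4 S=11
Draw 10: a1=9.548, a2=18.370, a3=0.832, a4=0.664, a5=1.092, a0=30.506; τ=−ln(0.5205)/30.506=0.021 → t=0.454; u2·a0=0.2057·30.506=6.275 ≤ a1=9.548 → R1 fires; G=5 Q=4 S=10
Draw 11: a1=8.680, a2=16.700, a3=0.832, a4=0.664, a5=1.092, a0=27.968; τ=−ln(0.5046)/27.968=0.024 → t=0.478; u2·a0=0.0334·27.968=0.934 ≤ a1=8.680 → R1 fires; G=5 Q=4 S=9
Draw 12: a1=7.812, a2=15.030, a3=0.832, a4=0.664, a5=1.092, a0=25.430; τ=−ln(0.6204)/25.430=0.019 → t=0.497; u2·a0=0.6203·25.430=15.774; a1=7.812 < 15.774 ≤ a1+a2=22.842 → R2 fires; G=5 Q=4 S=10
Draw 13: a1=8.680, a2=16.700, a3=0.832, a4=0.664, a5=1.092, a0=27.968; τ=−ln(0.1113)/27.968=0.079 → t=0.575 > T=0.56: stop.
Read off S at T=0.56: 10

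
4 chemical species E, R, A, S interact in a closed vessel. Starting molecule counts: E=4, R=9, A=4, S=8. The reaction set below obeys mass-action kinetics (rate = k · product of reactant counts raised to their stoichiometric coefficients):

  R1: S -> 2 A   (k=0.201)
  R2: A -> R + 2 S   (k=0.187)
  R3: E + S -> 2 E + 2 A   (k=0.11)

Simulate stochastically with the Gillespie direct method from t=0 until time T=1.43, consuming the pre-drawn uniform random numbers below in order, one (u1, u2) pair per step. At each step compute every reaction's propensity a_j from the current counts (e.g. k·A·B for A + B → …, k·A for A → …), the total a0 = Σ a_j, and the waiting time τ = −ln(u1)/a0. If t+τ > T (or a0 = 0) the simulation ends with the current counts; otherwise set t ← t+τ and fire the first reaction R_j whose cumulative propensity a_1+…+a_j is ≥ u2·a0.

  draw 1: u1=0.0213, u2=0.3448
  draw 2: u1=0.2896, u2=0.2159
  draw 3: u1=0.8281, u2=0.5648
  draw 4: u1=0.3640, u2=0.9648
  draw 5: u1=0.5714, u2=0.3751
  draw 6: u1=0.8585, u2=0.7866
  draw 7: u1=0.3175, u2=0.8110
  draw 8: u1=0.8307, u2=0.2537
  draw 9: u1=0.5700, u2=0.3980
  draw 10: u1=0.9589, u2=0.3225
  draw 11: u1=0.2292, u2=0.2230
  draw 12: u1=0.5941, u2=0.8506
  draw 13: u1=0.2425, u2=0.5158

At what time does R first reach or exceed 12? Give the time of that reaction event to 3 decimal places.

t=0.000: E=4 R=9 A=4 S=8
Draw 1: a1=1.608, a2=0.748, a3=3.520, a0=5.876; τ=−ln(0.0213)/5.876=0.655 → t=0.655; u2·a0=0.3448·5.876=2.026; a1=1.608 < 2.026 ≤ a1+a2=2.356 → R2 fires; E=4 R=10 A=3 S=10
Draw 2: a1=2.010, a2=0.561, a3=4.400, a0=6.971; τ=−ln(0.2896)/6.971=0.178 → t=0.833; u2·a0=0.2159·6.971=1.505 ≤ a1=2.010 → R1 fires; E=4 R=10 A=5 S=9
Draw 3: a1=1.809, a2=0.935, a3=3.960, a0=6.704; τ=−ln(0.8281)/6.704=0.028 → t=0.861; u2·a0=0.5648·6.704=3.786; a1+a2=2.744 < 3.786 ≤ a1+…+a3=6.704 → R3 fires; E=5 R=10 A=7 S=8
Draw 4: a1=1.608, a2=1.309, a3=4.400, a0=7.317; τ=−ln(0.3640)/7.317=0.138 → t=0.999; u2·a0=0.9648·7.317=7.059; a1+a2=2.917 < 7.059 ≤ a1+…+a3=7.317 → R3 fires; E=6 R=10 A=9 S=7
Draw 5: a1=1.407, a2=1.683, a3=4.620, a0=7.710; τ=−ln(0.5714)/7.710=0.073 → t=1.072; u2·a0=0.3751·7.710=2.892; a1=1.407 < 2.892 ≤ a1+a2=3.090 → R2 fires; E=6 R=11 A=8 S=9
Draw 6: a1=1.809, a2=1.496, a3=5.940, a0=9.245; τ=−ln(0.8585)/9.245=0.017 → t=1.088; u2·a0=0.7866·9.245=7.272; a1+a2=3.305 < 7.272 ≤ a1+…+a3=9.245 → R3 fires; E=7 R=11 A=10 S=8
Draw 7: a1=1.608, a2=1.870, a3=6.160, a0=9.638; τ=−ln(0.3175)/9.638=0.119 → t=1.207; u2·a0=0.8110·9.638=7.816; a1+a2=3.478 < 7.816 ≤ a1+…+a3=9.638 → R3 fires; E=8 R=11 A=12 S=7
Draw 8: a1=1.407, a2=2.244, a3=6.160, a0=9.811; τ=−ln(0.8307)/9.811=0.019 → t=1.226; u2·a0=0.2537·9.811=2.489; a1=1.407 < 2.489 ≤ a1+a2=3.651 → R2 fires; E=8 R=12 A=11 S=9
Draw 9: a1=1.809, a2=2.057, a3=7.920, a0=11.786; τ=−ln(0.5700)/11.786=0.048 → t=1.274; u2·a0=0.3980·11.786=4.691; a1+a2=3.866 < 4.691 ≤ a1+…+a3=11.786 → R3 fires; E=9 R=12 A=13 S=8
Draw 10: a1=1.608, a2=2.431, a3=7.920, a0=11.959; τ=−ln(0.9589)/11.959=0.004 → t=1.277; u2·a0=0.3225·11.959=3.857; a1=1.608 < 3.857 ≤ a1+a2=4.039 → R2 fires; E=9 R=13 A=12 S=10
Draw 11: a1=2.010, a2=2.244, a3=9.900, a0=14.154; τ=−ln(0.2292)/14.154=0.104 → t=1.381; u2·a0=0.2230·14.154=3.156; a1=2.010 < 3.156 ≤ a1+a2=4.254 → R2 fires; E=9 R=14 A=11 S=12
Draw 12: a1=2.412, a2=2.057, a3=11.880, a0=16.349; τ=−ln(0.5941)/16.349=0.032 → t=1.413; u2·a0=0.8506·16.349=13.906; a1+a2=4.469 < 13.906 ≤ a1+…+a3=16.349 → R3 fires; E=10 R=14 A=13 S=11
Draw 13: a1=2.211, a2=2.431, a3=12.100, a0=16.742; τ=−ln(0.2425)/16.742=0.085 → t=1.498 > T=1.43: stop.
R first becomes ≥ 12 when it reaches 12 at the event at t=1.226.

Threshold first reached at t = 1.226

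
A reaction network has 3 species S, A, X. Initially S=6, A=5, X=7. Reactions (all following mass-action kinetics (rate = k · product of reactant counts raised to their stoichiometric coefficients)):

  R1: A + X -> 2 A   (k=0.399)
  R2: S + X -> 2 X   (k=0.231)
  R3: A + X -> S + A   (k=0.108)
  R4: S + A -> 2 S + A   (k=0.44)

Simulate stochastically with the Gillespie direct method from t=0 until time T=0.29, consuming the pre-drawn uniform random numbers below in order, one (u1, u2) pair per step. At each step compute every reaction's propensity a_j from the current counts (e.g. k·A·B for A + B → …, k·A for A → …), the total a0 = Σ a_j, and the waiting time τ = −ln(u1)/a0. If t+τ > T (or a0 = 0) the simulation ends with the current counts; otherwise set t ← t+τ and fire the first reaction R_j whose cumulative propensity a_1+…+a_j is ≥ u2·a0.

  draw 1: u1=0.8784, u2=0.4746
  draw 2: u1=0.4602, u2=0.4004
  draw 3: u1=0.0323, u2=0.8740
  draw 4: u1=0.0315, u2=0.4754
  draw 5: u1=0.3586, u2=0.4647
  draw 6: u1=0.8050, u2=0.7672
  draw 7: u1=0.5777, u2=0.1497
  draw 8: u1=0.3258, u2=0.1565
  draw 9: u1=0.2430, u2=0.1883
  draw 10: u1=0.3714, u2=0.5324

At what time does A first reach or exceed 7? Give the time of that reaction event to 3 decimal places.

t=0.000: S=6 A=5 X=7
Draw 1: a1=13.965, a2=9.702, a3=3.780, a4=13.200, a0=40.647; τ=−ln(0.8784)/40.647=0.003 → t=0.003; u2·a0=0.4746·40.647=19.291; a1=13.965 < 19.291 ≤ a1+a2=23.667 → R2 fires; S=5 A=5 X=8
Draw 2: a1=15.960, a2=9.240, a3=4.320, a4=11.000, a0=40.520; τ=−ln(0.4602)/40.520=0.019 → t=0.022; u2·a0=0.4004·40.520=16.224; a1=15.960 < 16.224 ≤ a1+a2=25.200 → R2 fires; S=4 A=5 X=9
Draw 3: a1=17.955, a2=8.316, a3=4.860, a4=8.800, a0=39.931; τ=−ln(0.0323)/39.931=0.086 → t=0.108; u2·a0=0.8740·39.931=34.900; a1+…+a3=31.131 < 34.900 ≤ a1+…+a4=39.931 → R4 fires; S=5 A=5 X=9
Draw 4: a1=17.955, a2=10.395, a3=4.860, a4=11.000, a0=44.210; τ=−ln(0.0315)/44.210=0.078 → t=0.187; u2·a0=0.4754·44.210=21.017; a1=17.955 < 21.017 ≤ a1+a2=28.350 → R2 fires; S=4 A=5 X=10
Draw 5: a1=19.950, a2=9.240, a3=5.400, a4=8.800, a0=43.390; τ=−ln(0.3586)/43.390=0.024 → t=0.210; u2·a0=0.4647·43.390=20.163; a1=19.950 < 20.163 ≤ a1+a2=29.190 → R2 fires; S=3 A=5 X=11
Draw 6: a1=21.945, a2=7.623, a3=5.940, a4=6.600, a0=42.108; τ=−ln(0.8050)/42.108=0.005 → t=0.215; u2·a0=0.7672·42.108=32.305; a1+a2=29.568 < 32.305 ≤ a1+…+a3=35.508 → R3 fires; S=4 A=5 X=10
Draw 7: a1=19.950, a2=9.240, a3=5.400, a4=8.800, a0=43.390; τ=−ln(0.5777)/43.390=0.013 → t=0.228; u2·a0=0.1497·43.390=6.495 ≤ a1=19.950 → R1 fires; S=4 A=6 X=9
Draw 8: a1=21.546, a2=8.316, a3=5.832, a4=10.560, a0=46.254; τ=−ln(0.3258)/46.254=0.024 → t=0.252; u2·a0=0.1565·46.254=7.239 ≤ a1=21.546 → R1 fires; S=4 A=7 X=8
Draw 9: a1=22.344, a2=7.392, a3=6.048, a4=12.320, a0=48.104; τ=−ln(0.2430)/48.104=0.029 → t=0.282; u2·a0=0.1883·48.104=9.058 ≤ a1=22.344 → R1 fires; S=4 A=8 X=7
Draw 10: a1=22.344, a2=6.468, a3=6.048, a4=14.080, a0=48.940; τ=−ln(0.3714)/48.940=0.020 → t=0.302 > T=0.29: stop.
A first becomes ≥ 7 when it reaches 7 at the event at t=0.252.

Threshold first reached at t = 0.252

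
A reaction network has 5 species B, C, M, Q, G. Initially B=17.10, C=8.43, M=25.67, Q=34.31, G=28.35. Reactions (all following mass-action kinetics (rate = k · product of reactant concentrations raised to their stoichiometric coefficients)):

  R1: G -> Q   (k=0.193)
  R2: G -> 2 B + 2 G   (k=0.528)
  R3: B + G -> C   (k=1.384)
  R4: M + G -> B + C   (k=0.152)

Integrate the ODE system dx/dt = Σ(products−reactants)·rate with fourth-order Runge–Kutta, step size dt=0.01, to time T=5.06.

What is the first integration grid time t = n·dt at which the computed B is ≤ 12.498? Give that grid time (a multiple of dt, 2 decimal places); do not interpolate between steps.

Threshold first reached at t = 0.02

RK4 with dt=0.01: 506 steps to T=5.06. Trajectory (selected grid times):
t=0.00: B=17.10 C=8.43 M=25.67 Q=34.31 G=28.35
t=0.01: B=13.12 C=14.59 M=24.71 Q=34.36 G=22.27
t=0.02: B=10.76 C=18.65 M=23.97 Q=34.40 G=18.28
t=0.56: B=3.90 C=37.32 M=18.89 Q=34.70 G=0.13
t=1.12: B=3.88 C=37.46 M=18.84 Q=34.70 G=0.00
t=1.69: B=3.88 C=37.46 M=18.84 Q=34.70 G=0.00
t=2.25: B=3.88 C=37.46 M=18.84 Q=34.70 G=0.00
t=2.81: B=3.88 C=37.46 M=18.84 Q=34.70 G=0.00
t=3.37: B=3.88 C=37.46 M=18.84 Q=34.70 G=0.00
t=3.94: B=3.88 C=37.46 M=18.84 Q=34.70 G=0.00
t=4.50: B=3.88 C=37.46 M=18.84 Q=34.70 G=0.00
t=5.06: B=3.88 C=37.46 M=18.84 Q=34.70 G=0.00
B(0.01)=13.121 > 12.498 but B(0.02)=10.763 ≤ 12.498, so the first grid time is t=0.02.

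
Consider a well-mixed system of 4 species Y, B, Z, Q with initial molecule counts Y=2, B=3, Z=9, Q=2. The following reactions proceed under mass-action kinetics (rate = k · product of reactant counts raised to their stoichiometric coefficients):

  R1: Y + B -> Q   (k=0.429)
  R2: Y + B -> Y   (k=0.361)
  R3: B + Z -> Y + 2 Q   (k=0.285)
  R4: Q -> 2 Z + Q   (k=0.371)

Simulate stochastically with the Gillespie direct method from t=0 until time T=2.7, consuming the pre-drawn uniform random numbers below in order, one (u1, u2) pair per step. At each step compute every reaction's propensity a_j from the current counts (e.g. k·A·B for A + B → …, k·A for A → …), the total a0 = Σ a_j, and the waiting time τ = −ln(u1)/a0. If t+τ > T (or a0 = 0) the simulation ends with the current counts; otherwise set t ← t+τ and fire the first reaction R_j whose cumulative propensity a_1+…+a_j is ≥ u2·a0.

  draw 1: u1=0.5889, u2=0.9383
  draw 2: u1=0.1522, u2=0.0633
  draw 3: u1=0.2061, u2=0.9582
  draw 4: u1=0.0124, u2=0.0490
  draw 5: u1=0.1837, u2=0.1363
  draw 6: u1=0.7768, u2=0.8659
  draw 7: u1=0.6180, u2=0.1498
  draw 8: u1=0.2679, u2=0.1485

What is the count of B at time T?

B at T = 0

t=0.000: Y=2 B=3 Z=9 Q=2
Draw 1: a1=2.574, a2=2.166, a3=7.695, a4=0.742, a0=13.177; τ=−ln(0.5889)/13.177=0.040 → t=0.040; u2·a0=0.9383·13.177=12.364; a1+a2=4.740 < 12.364 ≤ a1+…+a3=12.435 → R3 fires; Y=3 B=2 Z=8 Q=4
Draw 2: a1=2.574, a2=2.166, a3=4.560, a4=1.484, a0=10.784; τ=−ln(0.1522)/10.784=0.175 → t=0.215; u2·a0=0.0633·10.784=0.683 ≤ a1=2.574 → R1 fires; Y=2 B=1 Z=8 Q=5
Draw 3: a1=0.858, a2=0.722, a3=2.280, a4=1.855, a0=5.715; τ=−ln(0.2061)/5.715=0.276 → t=0.491; u2·a0=0.9582·5.715=5.476; a1+…+a3=3.860 < 5.476 ≤ a1+…+a4=5.715 → R4 fires; Y=2 B=1 Z=10 Q=5
Draw 4: a1=0.858, a2=0.722, a3=2.850, a4=1.855, a0=6.285; τ=−ln(0.0124)/6.285=0.698 → t=1.190; u2·a0=0.0490·6.285=0.308 ≤ a1=0.858 → R1 fires; Y=1 B=0 Z=10 Q=6
Draw 5: a1=0.000, a2=0.000, a3=0.000, a4=2.226, a0=2.226; τ=−ln(0.1837)/2.226=0.761 → t=1.951; u2·a0=0.1363·2.226=0.303; a1+…+a3=0.000 < 0.303 ≤ a1+…+a4=2.226 → R4 fires; Y=1 B=0 Z=12 Q=6
Draw 6: a1=0.000, a2=0.000, a3=0.000, a4=2.226, a0=2.226; τ=−ln(0.7768)/2.226=0.113 → t=2.064; u2·a0=0.8659·2.226=1.927; a1+…+a3=0.000 < 1.927 ≤ a1+…+a4=2.226 → R4 fires; Y=1 B=0 Z=14 Q=6
Draw 7: a1=0.000, a2=0.000, a3=0.000, a4=2.226, a0=2.226; τ=−ln(0.6180)/2.226=0.216 → t=2.280; u2·a0=0.1498·2.226=0.333; a1+…+a3=0.000 < 0.333 ≤ a1+…+a4=2.226 → R4 fires; Y=1 B=0 Z=16 Q=6
Draw 8: a1=0.000, a2=0.000, a3=0.000, a4=2.226, a0=2.226; τ=−ln(0.2679)/2.226=0.592 → t=2.872 > T=2.7: stop.
Read off B at T=2.7: 0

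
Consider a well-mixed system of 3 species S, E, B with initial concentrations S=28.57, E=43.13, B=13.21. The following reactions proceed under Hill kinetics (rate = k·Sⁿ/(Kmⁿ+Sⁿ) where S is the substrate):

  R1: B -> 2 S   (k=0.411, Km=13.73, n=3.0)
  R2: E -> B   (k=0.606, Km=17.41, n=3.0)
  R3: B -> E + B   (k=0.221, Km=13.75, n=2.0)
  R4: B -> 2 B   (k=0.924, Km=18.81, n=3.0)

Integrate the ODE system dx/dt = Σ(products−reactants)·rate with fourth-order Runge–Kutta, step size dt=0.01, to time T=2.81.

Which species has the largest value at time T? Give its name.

Dominant species at T: E

RK4 with dt=0.01: 281 steps to T=2.81. Trajectory (selected grid times):
t=0.00: S=28.57 E=43.13 B=13.21
t=0.31: S=28.69 E=42.99 B=13.40
t=0.62: S=28.82 E=42.84 B=13.59
t=0.94: S=28.95 E=42.70 B=13.79
t=1.25: S=29.08 E=42.56 B=13.98
t=1.56: S=29.21 E=42.42 B=14.18
t=1.87: S=29.34 E=42.28 B=14.37
t=2.19: S=29.49 E=42.13 B=14.58
t=2.50: S=29.63 E=41.99 B=14.77
t=2.81: S=29.77 E=41.85 B=14.97
At T=2.81: S=29.77 E=41.85 B=14.97; the largest is E.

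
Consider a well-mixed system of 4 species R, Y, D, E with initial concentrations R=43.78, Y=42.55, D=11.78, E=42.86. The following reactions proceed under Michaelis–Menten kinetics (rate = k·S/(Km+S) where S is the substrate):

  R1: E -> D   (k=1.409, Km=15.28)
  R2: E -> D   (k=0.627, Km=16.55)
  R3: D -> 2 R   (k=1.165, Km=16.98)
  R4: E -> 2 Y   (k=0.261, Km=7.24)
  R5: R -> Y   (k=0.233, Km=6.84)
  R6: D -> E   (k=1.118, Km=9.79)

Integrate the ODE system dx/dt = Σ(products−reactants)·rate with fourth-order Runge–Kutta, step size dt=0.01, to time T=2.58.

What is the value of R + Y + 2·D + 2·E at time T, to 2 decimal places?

Value at T = 195.61

Check how each reaction changes W = R + Y + 2·D + 2·E (weight of products minus weight of reactants):
R1: E -> D: (2·1) − (2·1) = 2 − 2 = 0
R2: E -> D: (2·1) − (2·1) = 2 − 2 = 0
R3: D -> 2 R: (1·2) − (2·1) = 2 − 2 = 0
R4: E -> 2 Y: (1·2) − (2·1) = 2 − 2 = 0
R5: R -> Y: (1·1) − (1·1) = 1 − 1 = 0
R6: D -> E: (2·1) − (2·1) = 2 − 2 = 0
Every reaction leaves W unchanged, so W is conserved and no simulation is needed: W(T) = W(0) = 43.78 + 42.55 + 2·11.78 + 2·42.86 = 195.61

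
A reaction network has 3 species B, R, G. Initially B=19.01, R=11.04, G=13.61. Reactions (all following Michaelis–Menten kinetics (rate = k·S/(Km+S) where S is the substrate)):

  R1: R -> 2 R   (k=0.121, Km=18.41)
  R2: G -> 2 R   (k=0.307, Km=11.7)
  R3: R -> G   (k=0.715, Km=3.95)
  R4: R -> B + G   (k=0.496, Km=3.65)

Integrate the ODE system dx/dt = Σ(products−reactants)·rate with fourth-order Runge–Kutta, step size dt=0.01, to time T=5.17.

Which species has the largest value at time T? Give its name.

RK4 with dt=0.01: 517 steps to T=5.17. Trajectory (selected grid times):
t=0.00: B=19.01 R=11.04 G=13.61
t=0.57: B=19.22 R=10.74 G=14.03
t=1.15: B=19.44 R=10.45 G=14.44
t=1.72: B=19.64 R=10.17 G=14.85
t=2.30: B=19.86 R=9.88 G=15.26
t=2.87: B=20.06 R=9.61 G=15.65
t=3.45: B=20.27 R=9.34 G=16.05
t=4.02: B=20.47 R=9.08 G=16.44
t=4.60: B=20.68 R=8.82 G=16.83
t=5.17: B=20.87 R=8.57 G=17.20
At T=5.17: B=20.87 R=8.57 G=17.20; the largest is B.

Dominant species at T: B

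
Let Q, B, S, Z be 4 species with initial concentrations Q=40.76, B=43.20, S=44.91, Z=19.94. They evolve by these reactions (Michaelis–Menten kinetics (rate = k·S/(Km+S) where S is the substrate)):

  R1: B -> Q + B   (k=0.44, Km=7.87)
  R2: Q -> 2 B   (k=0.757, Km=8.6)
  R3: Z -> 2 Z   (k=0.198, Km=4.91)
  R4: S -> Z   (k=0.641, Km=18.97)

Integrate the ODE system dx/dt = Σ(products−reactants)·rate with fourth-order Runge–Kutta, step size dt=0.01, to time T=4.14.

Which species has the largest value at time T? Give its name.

RK4 with dt=0.01: 414 steps to T=4.14. Trajectory (selected grid times):
t=0.00: Q=40.76 B=43.20 S=44.91 Z=19.94
t=0.46: Q=40.64 B=43.77 S=44.70 Z=20.22
t=0.92: Q=40.53 B=44.35 S=44.50 Z=20.50
t=1.38: Q=40.41 B=44.92 S=44.29 Z=20.78
t=1.84: Q=40.30 B=45.50 S=44.08 Z=21.06
t=2.30: Q=40.18 B=46.07 S=43.88 Z=21.34
t=2.76: Q=40.07 B=46.65 S=43.67 Z=21.62
t=3.22: Q=39.96 B=47.22 S=43.47 Z=21.90
t=3.68: Q=39.84 B=47.79 S=43.26 Z=22.18
t=4.14: Q=39.73 B=48.36 S=43.06 Z=22.46
At T=4.14: Q=39.73 B=48.36 S=43.06 Z=22.46; the largest is B.

Dominant species at T: B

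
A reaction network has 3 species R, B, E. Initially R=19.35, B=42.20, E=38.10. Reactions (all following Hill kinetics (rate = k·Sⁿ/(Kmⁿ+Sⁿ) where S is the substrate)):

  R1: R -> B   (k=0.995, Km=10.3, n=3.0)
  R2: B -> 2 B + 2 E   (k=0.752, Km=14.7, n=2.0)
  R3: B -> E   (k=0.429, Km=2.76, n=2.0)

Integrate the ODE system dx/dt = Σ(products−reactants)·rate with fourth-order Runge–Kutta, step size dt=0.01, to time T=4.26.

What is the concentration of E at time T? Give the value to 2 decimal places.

E at T = 45.70

RK4 with dt=0.01: 426 steps to T=4.26. Trajectory (selected grid times):
t=0.00: R=19.35 B=42.20 E=38.10
t=0.47: R=18.95 B=42.72 E=38.93
t=0.95: R=18.54 B=43.25 E=39.78
t=1.42: R=18.14 B=43.76 E=40.62
t=1.89: R=17.75 B=44.27 E=41.46
t=2.37: R=17.35 B=44.79 E=42.31
t=2.84: R=16.96 B=45.29 E=43.15
t=3.31: R=16.58 B=45.79 E=43.99
t=3.79: R=16.20 B=46.30 E=44.85
t=4.26: R=15.83 B=46.79 E=45.70
Read off E at T=4.26: 45.70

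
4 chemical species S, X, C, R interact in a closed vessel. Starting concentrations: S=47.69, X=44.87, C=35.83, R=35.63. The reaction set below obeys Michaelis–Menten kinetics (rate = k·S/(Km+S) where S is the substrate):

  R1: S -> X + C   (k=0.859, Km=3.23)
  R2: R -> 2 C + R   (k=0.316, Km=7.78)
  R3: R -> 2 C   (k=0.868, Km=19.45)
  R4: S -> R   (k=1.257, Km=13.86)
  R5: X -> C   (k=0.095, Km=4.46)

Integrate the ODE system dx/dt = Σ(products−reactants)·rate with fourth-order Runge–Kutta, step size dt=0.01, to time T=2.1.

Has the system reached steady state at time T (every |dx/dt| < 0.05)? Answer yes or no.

Steady state at T: no

RK4 with dt=0.01: 210 steps to T=2.1. Trajectory (selected grid times):
t=0.00: S=47.69 X=44.87 C=35.83 R=35.63
t=0.23: S=47.28 X=45.04 C=36.41 R=35.72
t=0.47: S=46.86 X=45.21 C=37.02 R=35.82
t=0.70: S=46.45 X=45.37 C=37.60 R=35.92
t=0.93: S=46.04 X=45.54 C=38.19 R=36.01
t=1.17: S=45.62 X=45.71 C=38.80 R=36.11
t=1.40: S=45.21 X=45.87 C=39.38 R=36.20
t=1.63: S=44.80 X=46.04 C=39.96 R=36.29
t=1.87: S=44.38 X=46.21 C=40.57 R=36.38
t=2.10: S=43.98 X=46.37 C=41.16 R=36.47
Rates at T: R1=0.8002, R2=0.2604, R3=0.5661, R4=0.9558, R5=0.0867
dx/dt at T (Σ net stoichiometry × rate): S=-1.7560, X=+0.7136, C=+2.5400, R=+0.3897
Largest |dx/dt| is |+2.5400| (C) ≥ 0.05 → not steady.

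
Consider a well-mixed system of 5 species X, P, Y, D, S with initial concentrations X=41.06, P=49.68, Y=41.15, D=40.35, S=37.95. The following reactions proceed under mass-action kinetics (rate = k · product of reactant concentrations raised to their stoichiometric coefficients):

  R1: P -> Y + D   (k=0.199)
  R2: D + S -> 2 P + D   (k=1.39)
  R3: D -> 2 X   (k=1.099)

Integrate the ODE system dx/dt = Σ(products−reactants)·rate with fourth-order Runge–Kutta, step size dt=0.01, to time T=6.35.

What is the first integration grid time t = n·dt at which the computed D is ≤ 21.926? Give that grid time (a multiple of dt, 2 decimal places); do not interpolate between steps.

RK4 with dt=0.01: 635 steps to T=6.35. Trajectory (selected grid times):
t=0.00: X=41.06 P=49.68 Y=41.15 D=40.35 S=37.95
t=0.71: X=94.84 P=109.27 Y=57.46 D=29.77 S=0.00
t=1.41: X=135.56 P=95.06 Y=71.67 D=23.62 S=0.00
t=1.66: X=148.07 P=90.45 Y=76.28 D=21.97 S=0.00
t=1.67: X=148.56 P=90.27 Y=76.46 D=21.91 S=0.00
t=2.12: X=168.97 P=82.54 Y=84.19 D=19.44 S=0.00
t=2.82: X=196.45 P=71.80 Y=94.93 D=16.43 S=0.00
t=3.53: X=220.16 P=62.34 Y=104.39 D=14.04 S=0.00
t=4.23: X=240.23 P=54.24 Y=112.49 D=12.11 S=0.00
t=4.94: X=257.81 P=47.09 Y=119.64 D=10.47 S=0.00
t=5.64: X=272.82 P=40.97 Y=125.76 D=9.08 S=0.00
t=6.35: X=286.03 P=35.57 Y=131.16 D=7.88 S=0.00
D(1.66)=21.974 > 21.926 but D(1.67)=21.913 ≤ 21.926, so the first grid time is t=1.67.

Threshold first reached at t = 1.67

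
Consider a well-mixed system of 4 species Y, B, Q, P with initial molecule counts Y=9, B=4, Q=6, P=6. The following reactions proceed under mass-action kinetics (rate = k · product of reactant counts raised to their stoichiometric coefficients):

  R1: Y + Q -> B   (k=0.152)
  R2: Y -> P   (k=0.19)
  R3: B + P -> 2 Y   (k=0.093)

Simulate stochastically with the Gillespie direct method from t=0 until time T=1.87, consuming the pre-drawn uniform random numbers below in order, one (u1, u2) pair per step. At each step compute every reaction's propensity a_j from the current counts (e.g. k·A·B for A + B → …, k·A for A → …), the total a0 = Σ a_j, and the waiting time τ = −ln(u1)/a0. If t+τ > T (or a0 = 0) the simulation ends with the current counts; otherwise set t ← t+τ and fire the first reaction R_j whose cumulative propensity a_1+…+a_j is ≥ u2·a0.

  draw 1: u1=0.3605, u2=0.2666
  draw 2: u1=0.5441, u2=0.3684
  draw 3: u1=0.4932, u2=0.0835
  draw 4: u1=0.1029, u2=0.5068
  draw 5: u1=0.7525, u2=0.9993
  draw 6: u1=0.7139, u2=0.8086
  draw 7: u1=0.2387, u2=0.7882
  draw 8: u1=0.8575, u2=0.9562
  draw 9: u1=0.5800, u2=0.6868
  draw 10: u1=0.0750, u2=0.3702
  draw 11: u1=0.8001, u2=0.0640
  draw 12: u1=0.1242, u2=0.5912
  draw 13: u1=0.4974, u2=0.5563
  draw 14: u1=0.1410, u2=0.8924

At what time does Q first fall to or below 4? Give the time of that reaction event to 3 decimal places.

t=0.000: Y=9 B=4 Q=6 P=6
Draw 1: a1=8.208, a2=1.710, a3=2.232, a0=12.150; τ=−ln(0.3605)/12.150=0.084 → t=0.084; u2·a0=0.2666·12.150=3.239 ≤ a1=8.208 → R1 fires; Y=8 B=5 Q=5 P=6
Draw 2: a1=6.080, a2=1.520, a3=2.790, a0=10.390; τ=−ln(0.5441)/10.390=0.059 → t=0.143; u2·a0=0.3684·10.390=3.828 ≤ a1=6.080 → R1 fires; Y=7 B=6 Q=4 P=6
Draw 3: a1=4.256, a2=1.330, a3=3.348, a0=8.934; τ=−ln(0.4932)/8.934=0.079 → t=0.222; u2·a0=0.0835·8.934=0.746 ≤ a1=4.256 → R1 fires; Y=6 B=7 Q=3 P=6
Draw 4: a1=2.736, a2=1.140, a3=3.906, a0=7.782; τ=−ln(0.1029)/7.782=0.292 → t=0.514; u2·a0=0.5068·7.782=3.944; a1+a2=3.876 < 3.944 ≤ a1+…+a3=7.782 → R3 fires; Y=8 B=6 Q=3 P=5
Draw 5: a1=3.648, a2=1.520, a3=2.790, a0=7.958; τ=−ln(0.7525)/7.958=0.036 → t=0.550; u2·a0=0.9993·7.958=7.952; a1+a2=5.168 < 7.952 ≤ a1+…+a3=7.958 → R3 fires; Y=10 B=5 Q=3 P=4
Draw 6: a1=4.560, a2=1.900, a3=1.860, a0=8.320; τ=−ln(0.7139)/8.320=0.041 → t=0.590; u2·a0=0.8086·8.320=6.728; a1+a2=6.460 < 6.728 ≤ a1+…+a3=8.320 → R3 fires; Y=12 B=4 Q=3 P=3
Draw 7: a1=5.472, a2=2.280, a3=1.116, a0=8.868; τ=−ln(0.2387)/8.868=0.162 → t=0.752; u2·a0=0.7882·8.868=6.990; a1=5.472 < 6.990 ≤ a1+a2=7.752 → R2 fires; Y=11 B=4 Q=3 P=4
Draw 8: a1=5.016, a2=2.090, a3=1.488, a0=8.594; τ=−ln(0.8575)/8.594=0.018 → t=0.770; u2·a0=0.9562·8.594=8.218; a1+a2=7.106 < 8.218 ≤ a1+…+a3=8.594 → R3 fires; Y=13 B=3 Q=3 P=3
Draw 9: a1=5.928, a2=2.470, a3=0.837, a0=9.235; τ=−ln(0.5800)/9.235=0.059 → t=0.829; u2·a0=0.6868·9.235=6.343; a1=5.928 < 6.343 ≤ a1+a2=8.398 → R2 fires; Y=12 B=3 Q=3 P=4
Draw 10: a1=5.472, a2=2.280, a3=1.116, a0=8.868; τ=−ln(0.0750)/8.868=0.292 → t=1.121; u2·a0=0.3702·8.868=3.283 ≤ a1=5.472 → R1 fires; Y=11 B=4 Q=2 P=4
Draw 11: a1=3.344, a2=2.090, a3=1.488, a0=6.922; τ=−ln(0.8001)/6.922=0.032 → t=1.153; u2·a0=0.0640·6.922=0.443 ≤ a1=3.344 → R1 fires; Y=10 B=5 Q=1 P=4
Draw 12: a1=1.520, a2=1.900, a3=1.860, a0=5.280; τ=−ln(0.1242)/5.280=0.395 → t=1.548; u2·a0=0.5912·5.280=3.122; a1=1.520 < 3.122 ≤ a1+a2=3.420 → R2 fires; Y=9 B=5 Q=1 P=5
Draw 13: a1=1.368, a2=1.710, a3=2.325, a0=5.403; τ=−ln(0.4974)/5.403=0.129 → t=1.677; u2·a0=0.5563·5.403=3.006; a1=1.368 < 3.006 ≤ a1+a2=3.078 → R2 fires; Y=8 B=5 Q=1 P=6
Draw 14: a1=1.216, a2=1.520, a3=2.790, a0=5.526; τ=−ln(0.1410)/5.526=0.355 → t=2.032 > T=1.87: stop.
Q first becomes ≤ 4 when it reaches 4 at the event at t=0.143.

Threshold first reached at t = 0.143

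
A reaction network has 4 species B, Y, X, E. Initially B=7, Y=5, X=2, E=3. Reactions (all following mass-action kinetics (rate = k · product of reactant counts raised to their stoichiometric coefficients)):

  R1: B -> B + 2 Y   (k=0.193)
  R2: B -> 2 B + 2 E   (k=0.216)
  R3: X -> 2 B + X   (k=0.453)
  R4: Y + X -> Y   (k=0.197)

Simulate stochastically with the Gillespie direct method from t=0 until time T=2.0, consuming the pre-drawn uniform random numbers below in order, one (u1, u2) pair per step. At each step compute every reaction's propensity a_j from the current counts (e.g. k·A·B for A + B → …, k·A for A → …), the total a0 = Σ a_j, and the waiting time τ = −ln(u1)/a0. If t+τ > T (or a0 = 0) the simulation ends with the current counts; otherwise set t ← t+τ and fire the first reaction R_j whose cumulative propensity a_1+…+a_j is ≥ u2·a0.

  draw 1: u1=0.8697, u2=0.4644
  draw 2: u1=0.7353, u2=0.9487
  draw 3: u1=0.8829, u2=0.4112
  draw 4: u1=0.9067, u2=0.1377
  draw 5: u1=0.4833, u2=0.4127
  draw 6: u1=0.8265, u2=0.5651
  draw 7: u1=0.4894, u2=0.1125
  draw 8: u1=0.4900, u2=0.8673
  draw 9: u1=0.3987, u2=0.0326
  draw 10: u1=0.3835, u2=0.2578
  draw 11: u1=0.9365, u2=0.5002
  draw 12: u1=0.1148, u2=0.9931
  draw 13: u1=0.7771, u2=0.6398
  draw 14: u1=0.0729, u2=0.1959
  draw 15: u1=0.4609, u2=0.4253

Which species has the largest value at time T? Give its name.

Dominant species at T: E

t=0.000: B=7 Y=5 X=2 E=3
Draw 1: a1=1.351, a2=1.512, a3=0.906, a4=1.970, a0=5.739; τ=−ln(0.8697)/5.739=0.024 → t=0.024; u2·a0=0.4644·5.739=2.665; a1=1.351 < 2.665 ≤ a1+a2=2.863 → R2 fires; B=8 Y=5 X=2 E=5
Draw 2: a1=1.544, a2=1.728, a3=0.906, a4=1.970, a0=6.148; τ=−ln(0.7353)/6.148=0.050 → t=0.074; u2·a0=0.9487·6.148=5.833; a1+…+a3=4.178 < 5.833 ≤ a1+…+a4=6.148 → R4 fires; B=8 Y=5 X=1 E=5
Draw 3: a1=1.544, a2=1.728, a3=0.453, a4=0.985, a0=4.710; τ=−ln(0.8829)/4.710=0.026 → t=0.101; u2·a0=0.4112·4.710=1.937; a1=1.544 < 1.937 ≤ a1+a2=3.272 → R2 fires; B=9 Y=5 X=1 E=7
Draw 4: a1=1.737, a2=1.944, a3=0.453, a4=0.985, a0=5.119; τ=−ln(0.9067)/5.119=0.019 → t=0.120; u2·a0=0.1377·5.119=0.705 ≤ a1=1.737 → R1 fires; B=9 Y=7 X=1 E=7
Draw 5: a1=1.737, a2=1.944, a3=0.453, a4=1.379, a0=5.513; τ=−ln(0.4833)/5.513=0.132 → t=0.252; u2·a0=0.4127·5.513=2.275; a1=1.737 < 2.275 ≤ a1+a2=3.681 → R2 fires; B=10 Y=7 X=1 E=9
Draw 6: a1=1.930, a2=2.160, a3=0.453, a4=1.379, a0=5.922; τ=−ln(0.8265)/5.922=0.032 → t=0.284; u2·a0=0.5651·5.922=3.347; a1=1.930 < 3.347 ≤ a1+a2=4.090 → R2 fires; B=11 Y=7 X=1 E=11
Draw 7: a1=2.123, a2=2.376, a3=0.453, a4=1.379, a0=6.331; τ=−ln(0.4894)/6.331=0.113 → t=0.397; u2·a0=0.1125·6.331=0.712 ≤ a1=2.123 → R1 fires; B=11 Y=9 X=1 E=11
Draw 8: a1=2.123, a2=2.376, a3=0.453, a4=1.773, a0=6.725; τ=−ln(0.4900)/6.725=0.106 → t=0.503; u2·a0=0.8673·6.725=5.833; a1+…+a3=4.952 < 5.833 ≤ a1+…+a4=6.725 → R4 fires; B=11 Y=9 X=0 E=11
Draw 9: a1=2.123, a2=2.376, a3=0.000, a4=0.000, a0=4.499; τ=−ln(0.3987)/4.499=0.204 → t=0.707; u2·a0=0.0326·4.499=0.147 ≤ a1=2.123 → R1 fires; B=11 Y=11 X=0 E=11
Draw 10: a1=2.123, a2=2.376, a3=0.000, a4=0.000, a0=4.499; τ=−ln(0.3835)/4.499=0.213 → t=0.920; u2·a0=0.2578·4.499=1.160 ≤ a1=2.123 → R1 fires; B=11 Y=13 X=0 E=11
Draw 11: a1=2.123, a2=2.376, a3=0.000, a4=0.000, a0=4.499; τ=−ln(0.9365)/4.499=0.015 → t=0.935; u2·a0=0.5002·4.499=2.250; a1=2.123 < 2.250 ≤ a1+a2=4.499 → R2 fires; B=12 Y=13 X=0 E=13
Draw 12: a1=2.316, a2=2.592, a3=0.000, a4=0.000, a0=4.908; τ=−ln(0.1148)/4.908=0.441 → t=1.376; u2·a0=0.9931·4.908=4.874; a1=2.316 < 4.874 ≤ a1+a2=4.908 → R2 fires; B=13 Y=13 X=0 E=15
Draw 13: a1=2.509, a2=2.808, a3=0.000, a4=0.000, a0=5.317; τ=−ln(0.7771)/5.317=0.047 → t=1.423; u2·a0=0.6398·5.317=3.402; a1=2.509 < 3.402 ≤ a1+a2=5.317 → R2 fires; B=14 Y=13 X=0 E=17
Draw 14: a1=2.702, a2=3.024, a3=0.000, a4=0.000, a0=5.726; τ=−ln(0.0729)/5.726=0.457 → t=1.881; u2·a0=0.1959·5.726=1.122 ≤ a1=2.702 → R1 fires; B=14 Y=15 X=0 E=17
Draw 15: a1=2.702, a2=3.024, a3=0.000, a4=0.000, a0=5.726; τ=−ln(0.4609)/5.726=0.135 → t=2.016 > T=2.0: stop.
At T=2.0: B=14 Y=15 X=0 E=17; the largest is E.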